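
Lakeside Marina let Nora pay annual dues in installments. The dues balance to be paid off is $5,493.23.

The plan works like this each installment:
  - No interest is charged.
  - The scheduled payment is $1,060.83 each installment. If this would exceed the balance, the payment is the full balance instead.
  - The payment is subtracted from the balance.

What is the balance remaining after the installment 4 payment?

Installment 1: opening $5,493.23; payment $1,060.83; balance $4,432.40
Installment 2: opening $4,432.40; payment $1,060.83; balance $3,371.57
Installment 3: opening $3,371.57; payment $1,060.83; balance $2,310.74
Installment 4: opening $2,310.74; payment $1,060.83; balance $1,249.91

$1,249.91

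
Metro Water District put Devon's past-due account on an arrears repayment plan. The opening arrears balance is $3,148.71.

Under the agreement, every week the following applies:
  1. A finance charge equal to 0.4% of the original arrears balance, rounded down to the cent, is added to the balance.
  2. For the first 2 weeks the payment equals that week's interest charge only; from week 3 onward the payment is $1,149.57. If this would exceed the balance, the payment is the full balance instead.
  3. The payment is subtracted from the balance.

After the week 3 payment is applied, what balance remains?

$2,011.73

Week 1: opening $3,148.71; interest $12.59 → $3,161.30; payment $12.59; balance $3,148.71
Week 2: opening $3,148.71; interest $12.59 → $3,161.30; payment $12.59; balance $3,148.71
Week 3: opening $3,148.71; interest $12.59 → $3,161.30; payment $1,149.57; balance $2,011.73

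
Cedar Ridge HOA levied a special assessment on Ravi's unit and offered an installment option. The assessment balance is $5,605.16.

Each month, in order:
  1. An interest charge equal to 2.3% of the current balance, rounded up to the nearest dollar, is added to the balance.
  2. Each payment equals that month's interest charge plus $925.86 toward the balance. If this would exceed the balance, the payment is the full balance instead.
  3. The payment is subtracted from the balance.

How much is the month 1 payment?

$1,054.86

Month 1: $5,605.16 +$129.00 interest = $5,734.16; pay $1,054.86 → $4,679.30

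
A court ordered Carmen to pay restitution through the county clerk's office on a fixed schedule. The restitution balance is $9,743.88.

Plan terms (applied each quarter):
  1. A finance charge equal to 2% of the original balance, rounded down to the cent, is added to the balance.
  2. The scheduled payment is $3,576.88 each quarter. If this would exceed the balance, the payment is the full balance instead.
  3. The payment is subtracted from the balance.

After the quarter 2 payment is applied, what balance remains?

$2,979.86

Quarter 1: $9,743.88 +$194.87 interest = $9,938.75; pay $3,576.88 → $6,361.87
Quarter 2: $6,361.87 +$194.87 interest = $6,556.74; pay $3,576.88 → $2,979.86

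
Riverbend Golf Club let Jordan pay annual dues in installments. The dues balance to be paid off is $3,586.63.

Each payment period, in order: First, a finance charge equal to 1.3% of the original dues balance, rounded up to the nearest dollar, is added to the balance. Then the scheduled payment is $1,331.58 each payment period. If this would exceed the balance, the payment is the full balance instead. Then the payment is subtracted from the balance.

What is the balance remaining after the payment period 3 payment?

Payment period 1: $3,586.63 +$47.00 interest = $3,633.63; pay $1,331.58 → $2,302.05
Payment period 2: $2,302.05 +$47.00 interest = $2,349.05; pay $1,331.58 → $1,017.47
Payment period 3: $1,017.47 +$47.00 interest = $1,064.47; pay $1,064.47 → $0.00

$0.00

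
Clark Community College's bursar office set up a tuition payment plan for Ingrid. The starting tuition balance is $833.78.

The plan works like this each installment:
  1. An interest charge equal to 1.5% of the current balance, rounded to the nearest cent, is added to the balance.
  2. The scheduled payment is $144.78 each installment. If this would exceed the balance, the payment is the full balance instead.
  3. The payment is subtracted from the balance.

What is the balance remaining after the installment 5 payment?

$152.27

# | Opening | Interest | Payment | End bal
1 | $833.78 | $12.51 | $144.78 | $701.51
2 | $701.51 | $10.52 | $144.78 | $567.25
3 | $567.25 | $8.51 | $144.78 | $430.98
4 | $430.98 | $6.46 | $144.78 | $292.66
5 | $292.66 | $4.39 | $144.78 | $152.27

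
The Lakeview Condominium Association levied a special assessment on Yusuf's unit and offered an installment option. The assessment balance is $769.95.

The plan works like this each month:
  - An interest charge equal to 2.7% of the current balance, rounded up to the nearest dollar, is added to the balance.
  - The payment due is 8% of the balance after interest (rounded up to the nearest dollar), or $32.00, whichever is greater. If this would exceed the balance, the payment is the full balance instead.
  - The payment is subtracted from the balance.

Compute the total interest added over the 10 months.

$167.00

# | Opening | Interest | Payment | End bal
1 | $769.95 | $21.00 | $64.00 | $726.95
2 | $726.95 | $20.00 | $60.00 | $686.95
3 | $686.95 | $19.00 | $57.00 | $648.95
4 | $648.95 | $18.00 | $54.00 | $612.95
5 | $612.95 | $17.00 | $51.00 | $578.95
6 | $578.95 | $16.00 | $48.00 | $546.95
7 | $546.95 | $15.00 | $45.00 | $516.95
8 | $516.95 | $14.00 | $43.00 | $487.95
9 | $487.95 | $14.00 | $41.00 | $460.95
10 | $460.95 | $13.00 | $38.00 | $435.95
Total interest: $21.00 + $20.00 + $19.00 + $18.00 + $17.00 + $16.00 + $15.00 + $14.00 + $14.00 + $13.00 = $167.00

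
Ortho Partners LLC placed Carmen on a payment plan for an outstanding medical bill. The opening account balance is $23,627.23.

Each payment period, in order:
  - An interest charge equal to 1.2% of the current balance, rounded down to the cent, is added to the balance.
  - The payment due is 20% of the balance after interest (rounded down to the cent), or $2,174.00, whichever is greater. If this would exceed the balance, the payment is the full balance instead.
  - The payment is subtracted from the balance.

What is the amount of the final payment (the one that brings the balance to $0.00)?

$1,814.44

# | Opening | Interest | Payment | End bal
1 | $23,627.23 | $283.52 | $4,782.15 | $19,128.60
2 | $19,128.60 | $229.54 | $3,871.62 | $15,486.52
3 | $15,486.52 | $185.83 | $3,134.47 | $12,537.88
4 | $12,537.88 | $150.45 | $2,537.66 | $10,150.67
5 | $10,150.67 | $121.80 | $2,174.00 | $8,098.47
6 | $8,098.47 | $97.18 | $2,174.00 | $6,021.65
7 | $6,021.65 | $72.25 | $2,174.00 | $3,919.90
8 | $3,919.90 | $47.03 | $2,174.00 | $1,792.93
9 | $1,792.93 | $21.51 | $1,814.44 | $0.00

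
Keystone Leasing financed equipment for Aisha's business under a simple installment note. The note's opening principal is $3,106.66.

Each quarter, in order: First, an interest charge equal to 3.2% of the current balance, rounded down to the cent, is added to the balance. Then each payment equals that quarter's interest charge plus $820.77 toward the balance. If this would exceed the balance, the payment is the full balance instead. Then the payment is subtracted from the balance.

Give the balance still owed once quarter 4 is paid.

$0.00

Quarter 1: opening $3,106.66; interest $99.41 → $3,206.07; payment $920.18; balance $2,285.89
Quarter 2: opening $2,285.89; interest $73.14 → $2,359.03; payment $893.91; balance $1,465.12
Quarter 3: opening $1,465.12; interest $46.88 → $1,512.00; payment $867.65; balance $644.35
Quarter 4: opening $644.35; interest $20.61 → $664.96; payment $664.96; balance $0.00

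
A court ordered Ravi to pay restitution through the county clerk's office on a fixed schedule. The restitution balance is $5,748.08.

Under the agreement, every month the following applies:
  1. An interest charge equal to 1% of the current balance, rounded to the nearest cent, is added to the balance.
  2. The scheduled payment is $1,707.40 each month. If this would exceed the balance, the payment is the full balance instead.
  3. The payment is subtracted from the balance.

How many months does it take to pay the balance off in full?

4

Month 1: $5,748.08 +$57.48 interest = $5,805.56; pay $1,707.40 → $4,098.16
Month 2: $4,098.16 +$40.98 interest = $4,139.14; pay $1,707.40 → $2,431.74
Month 3: $2,431.74 +$24.32 interest = $2,456.06; pay $1,707.40 → $748.66
Month 4: $748.66 +$7.49 interest = $756.15; pay $756.15 → $0.00
Balance reaches $0.00 in month 4.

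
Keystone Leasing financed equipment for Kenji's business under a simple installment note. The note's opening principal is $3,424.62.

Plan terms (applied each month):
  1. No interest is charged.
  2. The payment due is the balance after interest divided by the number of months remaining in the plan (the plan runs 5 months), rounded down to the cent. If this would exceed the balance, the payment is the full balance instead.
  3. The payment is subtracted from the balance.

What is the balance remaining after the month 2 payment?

$2,054.78

Month 1: opening $3,424.62; payment $684.92; balance $2,739.70
Month 2: opening $2,739.70; payment $684.92; balance $2,054.78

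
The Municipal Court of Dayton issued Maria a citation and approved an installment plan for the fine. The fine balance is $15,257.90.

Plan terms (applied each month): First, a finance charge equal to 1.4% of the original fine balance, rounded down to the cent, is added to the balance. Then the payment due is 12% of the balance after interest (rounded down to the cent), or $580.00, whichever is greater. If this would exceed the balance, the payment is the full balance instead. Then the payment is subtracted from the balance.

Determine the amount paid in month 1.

$1,856.58

Month 1: $15,257.90 +$213.61 interest = $15,471.51; pay $1,856.58 → $13,614.93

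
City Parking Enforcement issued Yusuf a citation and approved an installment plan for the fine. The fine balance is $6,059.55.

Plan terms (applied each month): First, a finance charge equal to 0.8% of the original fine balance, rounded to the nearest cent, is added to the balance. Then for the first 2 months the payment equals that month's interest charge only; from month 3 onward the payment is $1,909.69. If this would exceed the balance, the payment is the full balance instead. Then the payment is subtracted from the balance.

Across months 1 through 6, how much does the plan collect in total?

# | Opening | Interest | Payment | End bal
1 | $6,059.55 | $48.48 | $48.48 | $6,059.55
2 | $6,059.55 | $48.48 | $48.48 | $6,059.55
3 | $6,059.55 | $48.48 | $1,909.69 | $4,198.34
4 | $4,198.34 | $48.48 | $1,909.69 | $2,337.13
5 | $2,337.13 | $48.48 | $1,909.69 | $475.92
6 | $475.92 | $48.48 | $524.40 | $0.00
Total paid: $6,350.43

$6,350.43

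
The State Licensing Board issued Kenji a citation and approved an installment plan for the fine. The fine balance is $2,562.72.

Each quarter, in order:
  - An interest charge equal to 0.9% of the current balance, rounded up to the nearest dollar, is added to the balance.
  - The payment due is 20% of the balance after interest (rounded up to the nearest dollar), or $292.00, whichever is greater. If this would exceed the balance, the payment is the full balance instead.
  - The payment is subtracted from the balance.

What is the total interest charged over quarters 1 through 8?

$97.00

Quarter 1: opening $2,562.72; interest $24.00 → $2,586.72; payment $518.00; balance $2,068.72
Quarter 2: opening $2,068.72; interest $19.00 → $2,087.72; payment $418.00; balance $1,669.72
Quarter 3: opening $1,669.72; interest $16.00 → $1,685.72; payment $338.00; balance $1,347.72
Quarter 4: opening $1,347.72; interest $13.00 → $1,360.72; payment $292.00; balance $1,068.72
Quarter 5: opening $1,068.72; interest $10.00 → $1,078.72; payment $292.00; balance $786.72
Quarter 6: opening $786.72; interest $8.00 → $794.72; payment $292.00; balance $502.72
Quarter 7: opening $502.72; interest $5.00 → $507.72; payment $292.00; balance $215.72
Quarter 8: opening $215.72; interest $2.00 → $217.72; payment $217.72; balance $0.00
Total interest: $24.00 + $19.00 + $16.00 + $13.00 + $10.00 + $8.00 + $5.00 + $2.00 = $97.00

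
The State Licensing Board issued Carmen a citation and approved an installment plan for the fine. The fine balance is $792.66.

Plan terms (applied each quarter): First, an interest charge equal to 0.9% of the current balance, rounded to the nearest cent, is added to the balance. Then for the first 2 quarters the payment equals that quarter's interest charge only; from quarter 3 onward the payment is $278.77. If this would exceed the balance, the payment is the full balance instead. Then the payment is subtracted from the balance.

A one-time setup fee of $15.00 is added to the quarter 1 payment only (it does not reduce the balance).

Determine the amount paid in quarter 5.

Quarter 1: $792.66 +$7.13 interest = $799.79; pay $7.13 (+ $15.00 fee) → $792.66
Quarter 2: $792.66 +$7.13 interest = $799.79; pay $7.13 → $792.66
Quarter 3: $792.66 +$7.13 interest = $799.79; pay $278.77 → $521.02
Quarter 4: $521.02 +$4.69 interest = $525.71; pay $278.77 → $246.94
Quarter 5: $246.94 +$2.22 interest = $249.16; pay $249.16 → $0.00

$249.16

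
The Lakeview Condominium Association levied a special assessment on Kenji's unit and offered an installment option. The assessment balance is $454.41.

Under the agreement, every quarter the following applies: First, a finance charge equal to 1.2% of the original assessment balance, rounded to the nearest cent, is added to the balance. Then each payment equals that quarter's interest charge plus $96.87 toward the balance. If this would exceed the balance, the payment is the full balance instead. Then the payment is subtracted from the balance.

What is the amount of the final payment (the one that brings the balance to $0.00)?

$72.38

# | Opening | Interest | Payment | End bal
1 | $454.41 | $5.45 | $102.32 | $357.54
2 | $357.54 | $5.45 | $102.32 | $260.67
3 | $260.67 | $5.45 | $102.32 | $163.80
4 | $163.80 | $5.45 | $102.32 | $66.93
5 | $66.93 | $5.45 | $72.38 | $0.00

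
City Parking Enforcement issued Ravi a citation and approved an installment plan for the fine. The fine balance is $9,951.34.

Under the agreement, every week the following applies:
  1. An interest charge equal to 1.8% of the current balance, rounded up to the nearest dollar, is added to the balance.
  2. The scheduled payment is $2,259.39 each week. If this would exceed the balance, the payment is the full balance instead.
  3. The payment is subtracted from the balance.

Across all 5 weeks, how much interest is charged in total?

$517.00

Week 1: $9,951.34 +$180.00 interest = $10,131.34; pay $2,259.39 → $7,871.95
Week 2: $7,871.95 +$142.00 interest = $8,013.95; pay $2,259.39 → $5,754.56
Week 3: $5,754.56 +$104.00 interest = $5,858.56; pay $2,259.39 → $3,599.17
Week 4: $3,599.17 +$65.00 interest = $3,664.17; pay $2,259.39 → $1,404.78
Week 5: $1,404.78 +$26.00 interest = $1,430.78; pay $1,430.78 → $0.00
Total interest: $180.00 + $142.00 + $104.00 + $65.00 + $26.00 = $517.00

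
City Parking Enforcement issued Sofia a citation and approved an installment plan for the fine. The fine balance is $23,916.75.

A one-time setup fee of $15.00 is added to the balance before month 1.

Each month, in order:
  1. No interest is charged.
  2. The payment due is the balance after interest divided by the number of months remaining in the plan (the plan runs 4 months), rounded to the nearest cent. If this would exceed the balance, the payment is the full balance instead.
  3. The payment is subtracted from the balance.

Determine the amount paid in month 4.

$5,982.93

# | Opening | Payment | End bal
1 | $23,931.75 | $5,982.94 | $17,948.81
2 | $17,948.81 | $5,982.94 | $11,965.87
3 | $11,965.87 | $5,982.94 | $5,982.93
4 | $5,982.93 | $5,982.93 | $0.00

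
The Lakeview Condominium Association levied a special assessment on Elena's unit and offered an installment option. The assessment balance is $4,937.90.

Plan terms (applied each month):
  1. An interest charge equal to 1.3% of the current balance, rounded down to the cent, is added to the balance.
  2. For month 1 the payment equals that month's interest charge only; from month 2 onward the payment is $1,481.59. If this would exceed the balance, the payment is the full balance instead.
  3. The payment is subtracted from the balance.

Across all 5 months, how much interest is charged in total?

# | Opening | Interest | Payment | End bal
1 | $4,937.90 | $64.19 | $64.19 | $4,937.90
2 | $4,937.90 | $64.19 | $1,481.59 | $3,520.50
3 | $3,520.50 | $45.76 | $1,481.59 | $2,084.67
4 | $2,084.67 | $27.10 | $1,481.59 | $630.18
5 | $630.18 | $8.19 | $638.37 | $0.00
Total interest: $64.19 + $64.19 + $45.76 + $27.10 + $8.19 = $209.43

$209.43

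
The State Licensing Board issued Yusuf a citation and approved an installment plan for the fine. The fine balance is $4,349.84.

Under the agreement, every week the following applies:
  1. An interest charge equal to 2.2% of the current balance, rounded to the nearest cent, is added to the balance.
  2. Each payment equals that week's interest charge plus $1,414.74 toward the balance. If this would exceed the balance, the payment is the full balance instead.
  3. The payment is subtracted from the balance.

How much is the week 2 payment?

$1,479.31

Week 1: opening $4,349.84; interest $95.70 → $4,445.54; payment $1,510.44; balance $2,935.10
Week 2: opening $2,935.10; interest $64.57 → $2,999.67; payment $1,479.31; balance $1,520.36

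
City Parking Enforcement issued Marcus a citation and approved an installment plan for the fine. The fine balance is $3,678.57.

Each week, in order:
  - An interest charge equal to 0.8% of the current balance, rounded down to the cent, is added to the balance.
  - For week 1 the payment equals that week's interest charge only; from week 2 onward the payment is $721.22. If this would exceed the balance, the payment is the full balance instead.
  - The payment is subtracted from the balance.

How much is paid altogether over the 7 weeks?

# | Opening | Interest | Payment | End bal
1 | $3,678.57 | $29.42 | $29.42 | $3,678.57
2 | $3,678.57 | $29.42 | $721.22 | $2,986.77
3 | $2,986.77 | $23.89 | $721.22 | $2,289.44
4 | $2,289.44 | $18.31 | $721.22 | $1,586.53
5 | $1,586.53 | $12.69 | $721.22 | $878.00
6 | $878.00 | $7.02 | $721.22 | $163.80
7 | $163.80 | $1.31 | $165.11 | $0.00
Total paid: $3,800.63

$3,800.63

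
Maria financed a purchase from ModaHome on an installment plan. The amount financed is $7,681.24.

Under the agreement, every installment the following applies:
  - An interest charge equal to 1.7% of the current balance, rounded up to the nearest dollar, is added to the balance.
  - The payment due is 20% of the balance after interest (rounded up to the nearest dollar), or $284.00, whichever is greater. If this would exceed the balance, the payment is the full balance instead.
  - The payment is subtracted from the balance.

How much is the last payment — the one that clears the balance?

# | Opening | Interest | Payment | End bal
1 | $7,681.24 | $131.00 | $1,563.00 | $6,249.24
2 | $6,249.24 | $107.00 | $1,272.00 | $5,084.24
3 | $5,084.24 | $87.00 | $1,035.00 | $4,136.24
4 | $4,136.24 | $71.00 | $842.00 | $3,365.24
5 | $3,365.24 | $58.00 | $685.00 | $2,738.24
6 | $2,738.24 | $47.00 | $558.00 | $2,227.24
7 | $2,227.24 | $38.00 | $454.00 | $1,811.24
8 | $1,811.24 | $31.00 | $369.00 | $1,473.24
9 | $1,473.24 | $26.00 | $300.00 | $1,199.24
10 | $1,199.24 | $21.00 | $284.00 | $936.24
11 | $936.24 | $16.00 | $284.00 | $668.24
12 | $668.24 | $12.00 | $284.00 | $396.24
13 | $396.24 | $7.00 | $284.00 | $119.24
14 | $119.24 | $3.00 | $122.24 | $0.00

$122.24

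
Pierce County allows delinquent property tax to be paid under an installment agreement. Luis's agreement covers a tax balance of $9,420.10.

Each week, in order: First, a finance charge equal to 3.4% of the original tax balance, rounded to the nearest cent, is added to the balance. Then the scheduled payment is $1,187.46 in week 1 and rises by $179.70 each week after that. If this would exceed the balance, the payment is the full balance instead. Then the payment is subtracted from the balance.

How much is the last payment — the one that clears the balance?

$1,841.80

Week 1: $9,420.10 +$320.28 interest = $9,740.38; pay $1,187.46 → $8,552.92
Week 2: $8,552.92 +$320.28 interest = $8,873.20; pay $1,367.16 → $7,506.04
Week 3: $7,506.04 +$320.28 interest = $7,826.32; pay $1,546.86 → $6,279.46
Week 4: $6,279.46 +$320.28 interest = $6,599.74; pay $1,726.56 → $4,873.18
Week 5: $4,873.18 +$320.28 interest = $5,193.46; pay $1,906.26 → $3,287.20
Week 6: $3,287.20 +$320.28 interest = $3,607.48; pay $2,085.96 → $1,521.52
Week 7: $1,521.52 +$320.28 interest = $1,841.80; pay $1,841.80 → $0.00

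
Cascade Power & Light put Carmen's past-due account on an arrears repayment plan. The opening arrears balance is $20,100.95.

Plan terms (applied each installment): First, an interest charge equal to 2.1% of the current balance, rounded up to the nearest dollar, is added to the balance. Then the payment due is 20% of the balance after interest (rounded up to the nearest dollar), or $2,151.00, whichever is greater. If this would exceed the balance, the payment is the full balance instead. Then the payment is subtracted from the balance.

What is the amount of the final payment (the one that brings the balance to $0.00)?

$863.95

Installment 1: $20,100.95 +$423.00 interest = $20,523.95; pay $4,105.00 → $16,418.95
Installment 2: $16,418.95 +$345.00 interest = $16,763.95; pay $3,353.00 → $13,410.95
Installment 3: $13,410.95 +$282.00 interest = $13,692.95; pay $2,739.00 → $10,953.95
Installment 4: $10,953.95 +$231.00 interest = $11,184.95; pay $2,237.00 → $8,947.95
Installment 5: $8,947.95 +$188.00 interest = $9,135.95; pay $2,151.00 → $6,984.95
Installment 6: $6,984.95 +$147.00 interest = $7,131.95; pay $2,151.00 → $4,980.95
Installment 7: $4,980.95 +$105.00 interest = $5,085.95; pay $2,151.00 → $2,934.95
Installment 8: $2,934.95 +$62.00 interest = $2,996.95; pay $2,151.00 → $845.95
Installment 9: $845.95 +$18.00 interest = $863.95; pay $863.95 → $0.00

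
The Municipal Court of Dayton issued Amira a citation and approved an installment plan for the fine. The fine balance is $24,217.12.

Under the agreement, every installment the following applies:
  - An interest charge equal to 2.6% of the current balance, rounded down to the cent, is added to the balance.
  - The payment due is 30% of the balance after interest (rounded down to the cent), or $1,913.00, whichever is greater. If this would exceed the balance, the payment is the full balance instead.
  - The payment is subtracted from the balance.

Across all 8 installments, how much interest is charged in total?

$2,027.28

Installment 1: $24,217.12 +$629.64 interest = $24,846.76; pay $7,454.02 → $17,392.74
Installment 2: $17,392.74 +$452.21 interest = $17,844.95; pay $5,353.48 → $12,491.47
Installment 3: $12,491.47 +$324.77 interest = $12,816.24; pay $3,844.87 → $8,971.37
Installment 4: $8,971.37 +$233.25 interest = $9,204.62; pay $2,761.38 → $6,443.24
Installment 5: $6,443.24 +$167.52 interest = $6,610.76; pay $1,983.22 → $4,627.54
Installment 6: $4,627.54 +$120.31 interest = $4,747.85; pay $1,913.00 → $2,834.85
Installment 7: $2,834.85 +$73.70 interest = $2,908.55; pay $1,913.00 → $995.55
Installment 8: $995.55 +$25.88 interest = $1,021.43; pay $1,021.43 → $0.00
Total interest: $629.64 + $452.21 + $324.77 + $233.25 + $167.52 + $120.31 + $73.70 + $25.88 = $2,027.28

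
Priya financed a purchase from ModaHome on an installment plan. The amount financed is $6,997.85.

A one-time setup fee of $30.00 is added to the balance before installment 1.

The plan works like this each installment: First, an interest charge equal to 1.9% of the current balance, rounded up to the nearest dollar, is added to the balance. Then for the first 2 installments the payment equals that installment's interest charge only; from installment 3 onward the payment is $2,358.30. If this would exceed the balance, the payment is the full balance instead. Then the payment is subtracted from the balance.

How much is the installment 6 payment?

Installment 1: $7,027.85 +$134.00 interest = $7,161.85; pay $134.00 → $7,027.85
Installment 2: $7,027.85 +$134.00 interest = $7,161.85; pay $134.00 → $7,027.85
Installment 3: $7,027.85 +$134.00 interest = $7,161.85; pay $2,358.30 → $4,803.55
Installment 4: $4,803.55 +$92.00 interest = $4,895.55; pay $2,358.30 → $2,537.25
Installment 5: $2,537.25 +$49.00 interest = $2,586.25; pay $2,358.30 → $227.95
Installment 6: $227.95 +$5.00 interest = $232.95; pay $232.95 → $0.00

$232.95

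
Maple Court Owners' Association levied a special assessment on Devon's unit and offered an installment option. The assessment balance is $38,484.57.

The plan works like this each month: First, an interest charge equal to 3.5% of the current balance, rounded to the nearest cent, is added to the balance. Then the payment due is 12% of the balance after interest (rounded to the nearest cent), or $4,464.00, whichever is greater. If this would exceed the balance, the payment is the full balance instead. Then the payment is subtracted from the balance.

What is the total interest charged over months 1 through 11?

# | Opening | Interest | Payment | End bal
1 | $38,484.57 | $1,346.96 | $4,779.78 | $35,051.75
2 | $35,051.75 | $1,226.81 | $4,464.00 | $31,814.56
3 | $31,814.56 | $1,113.51 | $4,464.00 | $28,464.07
4 | $28,464.07 | $996.24 | $4,464.00 | $24,996.31
5 | $24,996.31 | $874.87 | $4,464.00 | $21,407.18
6 | $21,407.18 | $749.25 | $4,464.00 | $17,692.43
7 | $17,692.43 | $619.24 | $4,464.00 | $13,847.67
8 | $13,847.67 | $484.67 | $4,464.00 | $9,868.34
9 | $9,868.34 | $345.39 | $4,464.00 | $5,749.73
10 | $5,749.73 | $201.24 | $4,464.00 | $1,486.97
11 | $1,486.97 | $52.04 | $1,539.01 | $0.00
Total interest: $1,346.96 + $1,226.81 + $1,113.51 + $996.24 + $874.87 + $749.25 + $619.24 + $484.67 + $345.39 + $201.24 + $52.04 = $8,010.22

$8,010.22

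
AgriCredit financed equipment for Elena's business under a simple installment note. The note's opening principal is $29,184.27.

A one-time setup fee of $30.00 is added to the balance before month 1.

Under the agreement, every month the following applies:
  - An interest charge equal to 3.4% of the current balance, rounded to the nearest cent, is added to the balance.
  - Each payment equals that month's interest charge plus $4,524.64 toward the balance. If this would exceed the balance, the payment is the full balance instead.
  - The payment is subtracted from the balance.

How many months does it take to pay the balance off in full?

7

Month 1: $29,214.27 +$993.29 interest = $30,207.56; pay $5,517.93 → $24,689.63
Month 2: $24,689.63 +$839.45 interest = $25,529.08; pay $5,364.09 → $20,164.99
Month 3: $20,164.99 +$685.61 interest = $20,850.60; pay $5,210.25 → $15,640.35
Month 4: $15,640.35 +$531.77 interest = $16,172.12; pay $5,056.41 → $11,115.71
Month 5: $11,115.71 +$377.93 interest = $11,493.64; pay $4,902.57 → $6,591.07
Month 6: $6,591.07 +$224.10 interest = $6,815.17; pay $4,748.74 → $2,066.43
Month 7: $2,066.43 +$70.26 interest = $2,136.69; pay $2,136.69 → $0.00
Balance reaches $0.00 in month 7.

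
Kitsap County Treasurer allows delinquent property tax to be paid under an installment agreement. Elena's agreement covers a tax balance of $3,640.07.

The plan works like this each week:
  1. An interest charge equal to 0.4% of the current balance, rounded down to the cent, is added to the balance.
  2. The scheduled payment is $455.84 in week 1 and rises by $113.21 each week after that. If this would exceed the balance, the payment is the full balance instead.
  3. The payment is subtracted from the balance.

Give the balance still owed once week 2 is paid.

$2,642.53

Week 1: opening $3,640.07; interest $14.56 → $3,654.63; payment $455.84; balance $3,198.79
Week 2: opening $3,198.79; interest $12.79 → $3,211.58; payment $569.05; balance $2,642.53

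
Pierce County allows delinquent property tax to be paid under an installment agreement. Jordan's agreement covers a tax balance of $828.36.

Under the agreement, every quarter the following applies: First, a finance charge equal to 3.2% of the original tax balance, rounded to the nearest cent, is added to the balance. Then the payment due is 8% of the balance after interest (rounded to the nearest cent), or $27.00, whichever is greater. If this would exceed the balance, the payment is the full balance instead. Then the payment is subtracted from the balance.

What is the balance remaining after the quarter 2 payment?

Quarter 1: $828.36 +$26.51 interest = $854.87; pay $68.39 → $786.48
Quarter 2: $786.48 +$26.51 interest = $812.99; pay $65.04 → $747.95

$747.95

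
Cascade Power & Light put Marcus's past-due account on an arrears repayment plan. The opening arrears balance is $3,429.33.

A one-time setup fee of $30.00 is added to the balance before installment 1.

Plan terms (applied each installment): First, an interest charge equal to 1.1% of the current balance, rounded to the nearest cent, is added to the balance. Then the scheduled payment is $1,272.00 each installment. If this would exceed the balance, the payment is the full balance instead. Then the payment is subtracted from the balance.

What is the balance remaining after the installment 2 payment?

Installment 1: $3,459.33 +$38.05 interest = $3,497.38; pay $1,272.00 → $2,225.38
Installment 2: $2,225.38 +$24.48 interest = $2,249.86; pay $1,272.00 → $977.86

$977.86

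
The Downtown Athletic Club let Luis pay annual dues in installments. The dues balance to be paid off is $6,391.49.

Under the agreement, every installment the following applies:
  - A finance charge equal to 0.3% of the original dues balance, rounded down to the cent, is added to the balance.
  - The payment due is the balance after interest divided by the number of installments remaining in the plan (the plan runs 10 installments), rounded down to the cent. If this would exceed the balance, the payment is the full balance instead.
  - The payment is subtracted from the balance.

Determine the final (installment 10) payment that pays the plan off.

Installment 1: opening $6,391.49; interest $19.17 → $6,410.66; payment $641.06; balance $5,769.60
Installment 2: opening $5,769.60; interest $19.17 → $5,788.77; payment $643.19; balance $5,145.58
Installment 3: opening $5,145.58; interest $19.17 → $5,164.75; payment $645.59; balance $4,519.16
Installment 4: opening $4,519.16; interest $19.17 → $4,538.33; payment $648.33; balance $3,890.00
Installment 5: opening $3,890.00; interest $19.17 → $3,909.17; payment $651.52; balance $3,257.65
Installment 6: opening $3,257.65; interest $19.17 → $3,276.82; payment $655.36; balance $2,621.46
Installment 7: opening $2,621.46; interest $19.17 → $2,640.63; payment $660.15; balance $1,980.48
Installment 8: opening $1,980.48; interest $19.17 → $1,999.65; payment $666.55; balance $1,333.10
Installment 9: opening $1,333.10; interest $19.17 → $1,352.27; payment $676.13; balance $676.14
Installment 10: opening $676.14; interest $19.17 → $695.31; payment $695.31; balance $0.00

$695.31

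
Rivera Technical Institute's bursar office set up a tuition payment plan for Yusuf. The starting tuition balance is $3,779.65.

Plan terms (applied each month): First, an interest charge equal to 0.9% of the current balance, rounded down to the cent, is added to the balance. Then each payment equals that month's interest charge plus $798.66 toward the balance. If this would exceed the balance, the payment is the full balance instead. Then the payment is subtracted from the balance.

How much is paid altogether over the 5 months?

Month 1: $3,779.65 +$34.01 interest = $3,813.66; pay $832.67 → $2,980.99
Month 2: $2,980.99 +$26.82 interest = $3,007.81; pay $825.48 → $2,182.33
Month 3: $2,182.33 +$19.64 interest = $2,201.97; pay $818.30 → $1,383.67
Month 4: $1,383.67 +$12.45 interest = $1,396.12; pay $811.11 → $585.01
Month 5: $585.01 +$5.26 interest = $590.27; pay $590.27 → $0.00
Total paid: $3,877.83

$3,877.83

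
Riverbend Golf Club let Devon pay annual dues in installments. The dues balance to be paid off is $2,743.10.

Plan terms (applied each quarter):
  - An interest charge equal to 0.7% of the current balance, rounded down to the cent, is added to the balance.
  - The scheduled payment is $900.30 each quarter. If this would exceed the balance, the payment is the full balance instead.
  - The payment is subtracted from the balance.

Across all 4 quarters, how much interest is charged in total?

# | Opening | Interest | Payment | End bal
1 | $2,743.10 | $19.20 | $900.30 | $1,862.00
2 | $1,862.00 | $13.03 | $900.30 | $974.73
3 | $974.73 | $6.82 | $900.30 | $81.25
4 | $81.25 | $0.56 | $81.81 | $0.00
Total interest: $19.20 + $13.03 + $6.82 + $0.56 = $39.61

$39.61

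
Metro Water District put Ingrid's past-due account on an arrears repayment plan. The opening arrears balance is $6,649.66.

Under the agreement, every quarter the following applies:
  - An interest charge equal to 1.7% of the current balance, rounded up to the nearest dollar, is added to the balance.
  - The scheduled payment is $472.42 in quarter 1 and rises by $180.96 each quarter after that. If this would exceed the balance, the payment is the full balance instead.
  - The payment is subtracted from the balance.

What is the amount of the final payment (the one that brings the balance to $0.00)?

Quarter 1: opening $6,649.66; interest $114.00 → $6,763.66; payment $472.42; balance $6,291.24
Quarter 2: opening $6,291.24; interest $107.00 → $6,398.24; payment $653.38; balance $5,744.86
Quarter 3: opening $5,744.86; interest $98.00 → $5,842.86; payment $834.34; balance $5,008.52
Quarter 4: opening $5,008.52; interest $86.00 → $5,094.52; payment $1,015.30; balance $4,079.22
Quarter 5: opening $4,079.22; interest $70.00 → $4,149.22; payment $1,196.26; balance $2,952.96
Quarter 6: opening $2,952.96; interest $51.00 → $3,003.96; payment $1,377.22; balance $1,626.74
Quarter 7: opening $1,626.74; interest $28.00 → $1,654.74; payment $1,558.18; balance $96.56
Quarter 8: opening $96.56; interest $2.00 → $98.56; payment $98.56; balance $0.00

$98.56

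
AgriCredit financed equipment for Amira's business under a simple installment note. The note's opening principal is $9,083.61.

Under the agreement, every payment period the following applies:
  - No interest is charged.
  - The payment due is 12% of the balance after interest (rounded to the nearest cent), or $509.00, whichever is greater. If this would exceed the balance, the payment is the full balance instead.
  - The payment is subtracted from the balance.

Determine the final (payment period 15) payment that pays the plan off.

$146.46

Payment period 1: opening $9,083.61; payment $1,090.03; balance $7,993.58
Payment period 2: opening $7,993.58; payment $959.23; balance $7,034.35
Payment period 3: opening $7,034.35; payment $844.12; balance $6,190.23
Payment period 4: opening $6,190.23; payment $742.83; balance $5,447.40
Payment period 5: opening $5,447.40; payment $653.69; balance $4,793.71
Payment period 6: opening $4,793.71; payment $575.25; balance $4,218.46
Payment period 7: opening $4,218.46; payment $509.00; balance $3,709.46
Payment period 8: opening $3,709.46; payment $509.00; balance $3,200.46
Payment period 9: opening $3,200.46; payment $509.00; balance $2,691.46
Payment period 10: opening $2,691.46; payment $509.00; balance $2,182.46
Payment period 11: opening $2,182.46; payment $509.00; balance $1,673.46
Payment period 12: opening $1,673.46; payment $509.00; balance $1,164.46
Payment period 13: opening $1,164.46; payment $509.00; balance $655.46
Payment period 14: opening $655.46; payment $509.00; balance $146.46
Payment period 15: opening $146.46; payment $146.46; balance $0.00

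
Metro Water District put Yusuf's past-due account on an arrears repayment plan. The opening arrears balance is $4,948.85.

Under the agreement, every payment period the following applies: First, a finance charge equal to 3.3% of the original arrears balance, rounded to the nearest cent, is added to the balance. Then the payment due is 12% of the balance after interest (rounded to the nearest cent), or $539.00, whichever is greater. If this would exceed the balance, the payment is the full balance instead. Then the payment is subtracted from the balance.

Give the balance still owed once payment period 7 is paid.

# | Opening | Interest | Payment | End bal
1 | $4,948.85 | $163.31 | $613.46 | $4,498.70
2 | $4,498.70 | $163.31 | $559.44 | $4,102.57
3 | $4,102.57 | $163.31 | $539.00 | $3,726.88
4 | $3,726.88 | $163.31 | $539.00 | $3,351.19
5 | $3,351.19 | $163.31 | $539.00 | $2,975.50
6 | $2,975.50 | $163.31 | $539.00 | $2,599.81
7 | $2,599.81 | $163.31 | $539.00 | $2,224.12

$2,224.12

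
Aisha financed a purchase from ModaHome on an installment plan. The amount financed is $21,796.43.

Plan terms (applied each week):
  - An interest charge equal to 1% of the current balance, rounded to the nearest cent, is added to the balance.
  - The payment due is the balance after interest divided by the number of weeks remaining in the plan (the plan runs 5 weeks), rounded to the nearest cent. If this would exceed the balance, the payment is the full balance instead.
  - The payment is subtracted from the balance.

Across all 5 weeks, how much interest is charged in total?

$662.68

Week 1: $21,796.43 +$217.96 interest = $22,014.39; pay $4,402.88 → $17,611.51
Week 2: $17,611.51 +$176.12 interest = $17,787.63; pay $4,446.91 → $13,340.72
Week 3: $13,340.72 +$133.41 interest = $13,474.13; pay $4,491.38 → $8,982.75
Week 4: $8,982.75 +$89.83 interest = $9,072.58; pay $4,536.29 → $4,536.29
Week 5: $4,536.29 +$45.36 interest = $4,581.65; pay $4,581.65 → $0.00
Total interest: $217.96 + $176.12 + $133.41 + $89.83 + $45.36 = $662.68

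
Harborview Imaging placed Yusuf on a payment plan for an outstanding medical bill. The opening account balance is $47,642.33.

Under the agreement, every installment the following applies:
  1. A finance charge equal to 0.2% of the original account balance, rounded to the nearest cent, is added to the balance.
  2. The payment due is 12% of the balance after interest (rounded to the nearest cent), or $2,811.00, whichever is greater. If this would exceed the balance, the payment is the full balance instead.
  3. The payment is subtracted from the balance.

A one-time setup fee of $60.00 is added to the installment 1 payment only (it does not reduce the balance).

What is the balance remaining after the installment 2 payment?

$37,051.85

Installment 1: opening $47,642.33; interest $95.28 → $47,737.61; payment $5,728.51 (+ $60.00 fee); balance $42,009.10
Installment 2: opening $42,009.10; interest $95.28 → $42,104.38; payment $5,052.53; balance $37,051.85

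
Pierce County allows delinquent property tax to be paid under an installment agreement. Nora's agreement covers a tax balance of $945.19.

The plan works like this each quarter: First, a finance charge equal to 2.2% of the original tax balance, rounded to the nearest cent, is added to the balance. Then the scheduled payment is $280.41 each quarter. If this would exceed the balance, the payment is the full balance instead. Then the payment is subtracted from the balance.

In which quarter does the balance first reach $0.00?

4

Quarter 1: $945.19 +$20.79 interest = $965.98; pay $280.41 → $685.57
Quarter 2: $685.57 +$20.79 interest = $706.36; pay $280.41 → $425.95
Quarter 3: $425.95 +$20.79 interest = $446.74; pay $280.41 → $166.33
Quarter 4: $166.33 +$20.79 interest = $187.12; pay $187.12 → $0.00
Balance reaches $0.00 in quarter 4.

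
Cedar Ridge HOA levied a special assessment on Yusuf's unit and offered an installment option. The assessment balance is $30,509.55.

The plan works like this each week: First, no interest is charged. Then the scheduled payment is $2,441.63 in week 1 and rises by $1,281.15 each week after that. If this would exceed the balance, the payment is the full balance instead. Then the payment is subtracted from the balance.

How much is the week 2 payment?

Week 1: opening $30,509.55; payment $2,441.63; balance $28,067.92
Week 2: opening $28,067.92; payment $3,722.78; balance $24,345.14

$3,722.78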